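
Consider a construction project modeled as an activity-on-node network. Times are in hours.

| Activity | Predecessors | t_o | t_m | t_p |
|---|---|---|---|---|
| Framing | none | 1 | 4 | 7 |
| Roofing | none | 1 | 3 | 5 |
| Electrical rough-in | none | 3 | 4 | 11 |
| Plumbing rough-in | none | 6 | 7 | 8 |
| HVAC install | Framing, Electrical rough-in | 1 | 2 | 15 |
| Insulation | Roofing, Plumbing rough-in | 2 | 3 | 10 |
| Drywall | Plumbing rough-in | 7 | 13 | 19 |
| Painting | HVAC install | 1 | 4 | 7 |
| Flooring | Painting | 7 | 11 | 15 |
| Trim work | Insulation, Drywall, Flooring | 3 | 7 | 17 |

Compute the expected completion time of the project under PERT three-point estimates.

32 hours

te_Framing = (1 + 4·4 + 7)/6 = 24/6 = 4
te_Roofing = (1 + 4·3 + 5)/6 = 18/6 = 3
te_Electrical rough-in = (3 + 4·4 + 11)/6 = 30/6 = 5
te_Plumbing rough-in = (6 + 4·7 + 8)/6 = 42/6 = 7
te_HVAC install = (1 + 4·2 + 15)/6 = 24/6 = 4
te_Insulation = (2 + 4·3 + 10)/6 = 24/6 = 4
te_Drywall = (7 + 4·13 + 19)/6 = 78/6 = 13
te_Painting = (1 + 4·4 + 7)/6 = 24/6 = 4
te_Flooring = (7 + 4·11 + 15)/6 = 66/6 = 11
te_Trim work = (3 + 4·7 + 17)/6 = 48/6 = 8

Forward pass:
ES_Framing = 0; EF_Framing = 4
ES_Roofing = 0; EF_Roofing = 3
ES_Electrical rough-in = 0; EF_Electrical rough-in = 5
ES_Plumbing rough-in = 0; EF_Plumbing rough-in = 7
ES_HVAC install = max(EF_Framing=4, EF_Electrical rough-in=5) = 5; EF_HVAC install = 5+4 = 9
ES_Insulation = max(EF_Roofing=3, EF_Plumbing rough-in=7) = 7; EF_Insulation = 7+4 = 11
ES_Drywall = 7; EF_Drywall = 7+13 = 20
ES_Painting = 9; EF_Painting = 9+4 = 13
ES_Flooring = 13; EF_Flooring = 13+11 = 24
ES_Trim work = max(EF_Insulation=11, EF_Drywall=20, EF_Flooring=24) = 24; EF_Trim work = 24+8 = 32
Expected project duration μ = 32 hours. Critical path: Electrical rough-in → HVAC install → Painting → Flooring → Trim work.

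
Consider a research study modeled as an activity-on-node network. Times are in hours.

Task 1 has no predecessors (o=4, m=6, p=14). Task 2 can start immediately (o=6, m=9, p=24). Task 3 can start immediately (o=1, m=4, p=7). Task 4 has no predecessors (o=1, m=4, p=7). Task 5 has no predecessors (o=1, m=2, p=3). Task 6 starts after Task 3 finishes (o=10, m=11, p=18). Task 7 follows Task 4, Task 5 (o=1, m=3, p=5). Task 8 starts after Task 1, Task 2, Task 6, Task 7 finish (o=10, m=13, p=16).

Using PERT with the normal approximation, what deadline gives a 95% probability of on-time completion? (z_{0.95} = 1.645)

te_Task 1 = (4 + 4·6 + 14)/6 = 42/6 = 7; σ²_Task 1 = ((14−4)/6)² = 2.778
te_Task 2 = (6 + 4·9 + 24)/6 = 66/6 = 11; σ²_Task 2 = ((24−6)/6)² = 9.000
te_Task 3 = (1 + 4·4 + 7)/6 = 24/6 = 4; σ²_Task 3 = ((7−1)/6)² = 1.000
te_Task 4 = (1 + 4·4 + 7)/6 = 24/6 = 4; σ²_Task 4 = ((7−1)/6)² = 1.000
te_Task 5 = (1 + 4·2 + 3)/6 = 12/6 = 2; σ²_Task 5 = ((3−1)/6)² = 0.111
te_Task 6 = (10 + 4·11 + 18)/6 = 72/6 = 12; σ²_Task 6 = ((18−10)/6)² = 1.778
te_Task 7 = (1 + 4·3 + 5)/6 = 18/6 = 3; σ²_Task 7 = ((5−1)/6)² = 0.444
te_Task 8 = (10 + 4·13 + 16)/6 = 78/6 = 13; σ²_Task 8 = ((16−10)/6)² = 1.000

Forward pass:
ES_Task 1 = 0; EF_Task 1 = 7
ES_Task 2 = 0; EF_Task 2 = 11
ES_Task 3 = 0; EF_Task 3 = 4
ES_Task 4 = 0; EF_Task 4 = 4
ES_Task 5 = 0; EF_Task 5 = 2
ES_Task 6 = 4; EF_Task 6 = 4+12 = 16
ES_Task 7 = max(EF_Task 4=4, EF_Task 5=2) = 4; EF_Task 7 = 4+3 = 7
ES_Task 8 = max(EF_Task 1=7, EF_Task 2=11, EF_Task 6=16, EF_Task 7=7) = 16; EF_Task 8 = 16+13 = 29
Expected project duration μ = 29 hours. Critical path: Task 3 → Task 6 → Task 8.

Variance along critical path = 1.000 + 1.778 + 1.000 = 3.778; σ = 1.944 hours.
D = μ + z·σ = 29 + 1.645·1.944 = 32.2 hours

32.2 hours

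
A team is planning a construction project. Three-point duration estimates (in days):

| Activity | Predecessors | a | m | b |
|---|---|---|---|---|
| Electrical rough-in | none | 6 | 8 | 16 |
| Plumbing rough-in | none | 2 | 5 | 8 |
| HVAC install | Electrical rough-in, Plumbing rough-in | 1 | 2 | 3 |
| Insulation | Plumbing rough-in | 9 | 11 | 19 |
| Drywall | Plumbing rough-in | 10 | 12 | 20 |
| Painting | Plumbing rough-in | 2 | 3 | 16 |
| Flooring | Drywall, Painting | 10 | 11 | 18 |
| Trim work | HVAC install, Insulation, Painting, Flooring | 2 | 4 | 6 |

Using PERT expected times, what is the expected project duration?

34 days

te_Electrical rough-in = (6 + 4·8 + 16)/6 = 54/6 = 9
te_Plumbing rough-in = (2 + 4·5 + 8)/6 = 30/6 = 5
te_HVAC install = (1 + 4·2 + 3)/6 = 12/6 = 2
te_Insulation = (9 + 4·11 + 19)/6 = 72/6 = 12
te_Drywall = (10 + 4·12 + 20)/6 = 78/6 = 13
te_Painting = (2 + 4·3 + 16)/6 = 30/6 = 5
te_Flooring = (10 + 4·11 + 18)/6 = 72/6 = 12
te_Trim work = (2 + 4·4 + 6)/6 = 24/6 = 4

Forward pass:
ES_Electrical rough-in = 0; EF_Electrical rough-in = 9
ES_Plumbing rough-in = 0; EF_Plumbing rough-in = 5
ES_HVAC install = max(EF_Electrical rough-in=9, EF_Plumbing rough-in=5) = 9; EF_HVAC install = 9+2 = 11
ES_Insulation = 5; EF_Insulation = 5+12 = 17
ES_Drywall = 5; EF_Drywall = 5+13 = 18
ES_Painting = 5; EF_Painting = 5+5 = 10
ES_Flooring = max(EF_Drywall=18, EF_Painting=10) = 18; EF_Flooring = 18+12 = 30
ES_Trim work = max(EF_HVAC install=11, EF_Insulation=17, EF_Painting=10, EF_Flooring=30) = 30; EF_Trim work = 30+4 = 34
Expected project duration μ = 34 days. Critical path: Plumbing rough-in → Drywall → Flooring → Trim work.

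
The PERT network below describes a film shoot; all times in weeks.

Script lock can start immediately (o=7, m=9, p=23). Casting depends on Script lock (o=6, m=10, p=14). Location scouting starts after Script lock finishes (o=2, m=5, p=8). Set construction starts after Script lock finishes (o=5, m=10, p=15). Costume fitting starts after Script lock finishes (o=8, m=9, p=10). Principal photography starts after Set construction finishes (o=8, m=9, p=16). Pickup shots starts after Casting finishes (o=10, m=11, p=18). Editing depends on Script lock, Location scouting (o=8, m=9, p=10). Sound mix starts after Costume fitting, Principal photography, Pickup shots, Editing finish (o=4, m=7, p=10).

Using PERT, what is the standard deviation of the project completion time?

3.42 weeks

te_Script lock = (7 + 4·9 + 23)/6 = 66/6 = 11; σ²_Script lock = ((23−7)/6)² = 7.111
te_Casting = (6 + 4·10 + 14)/6 = 60/6 = 10; σ²_Casting = ((14−6)/6)² = 1.778
te_Location scouting = (2 + 4·5 + 8)/6 = 30/6 = 5; σ²_Location scouting = ((8−2)/6)² = 1.000
te_Set construction = (5 + 4·10 + 15)/6 = 60/6 = 10; σ²_Set construction = ((15−5)/6)² = 2.778
te_Costume fitting = (8 + 4·9 + 10)/6 = 54/6 = 9; σ²_Costume fitting = ((10−8)/6)² = 0.111
te_Principal photography = (8 + 4·9 + 16)/6 = 60/6 = 10; σ²_Principal photography = ((16−8)/6)² = 1.778
te_Pickup shots = (10 + 4·11 + 18)/6 = 72/6 = 12; σ²_Pickup shots = ((18−10)/6)² = 1.778
te_Editing = (8 + 4·9 + 10)/6 = 54/6 = 9; σ²_Editing = ((10−8)/6)² = 0.111
te_Sound mix = (4 + 4·7 + 10)/6 = 42/6 = 7; σ²_Sound mix = ((10−4)/6)² = 1.000

Forward pass:
ES_Script lock = 0; EF_Script lock = 11
ES_Casting = 11; EF_Casting = 11+10 = 21
ES_Location scouting = 11; EF_Location scouting = 11+5 = 16
ES_Set construction = 11; EF_Set construction = 11+10 = 21
ES_Costume fitting = 11; EF_Costume fitting = 11+9 = 20
ES_Principal photography = 21; EF_Principal photography = 21+10 = 31
ES_Pickup shots = 21; EF_Pickup shots = 21+12 = 33
ES_Editing = max(EF_Script lock=11, EF_Location scouting=16) = 16; EF_Editing = 16+9 = 25
ES_Sound mix = max(EF_Costume fitting=20, EF_Principal photography=31, EF_Pickup shots=33, EF_Editing=25) = 33; EF_Sound mix = 33+7 = 40
Expected project duration μ = 40 weeks. Critical path: Script lock → Casting → Pickup shots → Sound mix.

Variance along critical path = 7.111 + 1.778 + 1.778 + 1.000 = 11.667
σ = √11.667 = 3.416 weeks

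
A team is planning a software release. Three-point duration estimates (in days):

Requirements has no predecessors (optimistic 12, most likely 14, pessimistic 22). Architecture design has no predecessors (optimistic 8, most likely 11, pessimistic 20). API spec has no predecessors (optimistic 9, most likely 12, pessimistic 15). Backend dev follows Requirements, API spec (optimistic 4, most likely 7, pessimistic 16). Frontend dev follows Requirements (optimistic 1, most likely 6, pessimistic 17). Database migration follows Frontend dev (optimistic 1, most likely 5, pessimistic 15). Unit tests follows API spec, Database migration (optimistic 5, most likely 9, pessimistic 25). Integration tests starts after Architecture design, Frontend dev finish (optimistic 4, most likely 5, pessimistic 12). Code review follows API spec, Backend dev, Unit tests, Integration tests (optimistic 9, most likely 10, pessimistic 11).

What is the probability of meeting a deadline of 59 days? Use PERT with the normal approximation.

te_Requirements = (12 + 4·14 + 22)/6 = 90/6 = 15; σ²_Requirements = ((22−12)/6)² = 2.778
te_Architecture design = (8 + 4·11 + 20)/6 = 72/6 = 12; σ²_Architecture design = ((20−8)/6)² = 4.000
te_API spec = (9 + 4·12 + 15)/6 = 72/6 = 12; σ²_API spec = ((15−9)/6)² = 1.000
te_Backend dev = (4 + 4·7 + 16)/6 = 48/6 = 8; σ²_Backend dev = ((16−4)/6)² = 4.000
te_Frontend dev = (1 + 4·6 + 17)/6 = 42/6 = 7; σ²_Frontend dev = ((17−1)/6)² = 7.111
te_Database migration = (1 + 4·5 + 15)/6 = 36/6 = 6; σ²_Database migration = ((15−1)/6)² = 5.444
te_Unit tests = (5 + 4·9 + 25)/6 = 66/6 = 11; σ²_Unit tests = ((25−5)/6)² = 11.111
te_Integration tests = (4 + 4·5 + 12)/6 = 36/6 = 6; σ²_Integration tests = ((12−4)/6)² = 1.778
te_Code review = (9 + 4·10 + 11)/6 = 60/6 = 10; σ²_Code review = ((11−9)/6)² = 0.111

Forward pass:
ES_Requirements = 0; EF_Requirements = 15
ES_Architecture design = 0; EF_Architecture design = 12
ES_API spec = 0; EF_API spec = 12
ES_Backend dev = max(EF_Requirements=15, EF_API spec=12) = 15; EF_Backend dev = 15+8 = 23
ES_Frontend dev = 15; EF_Frontend dev = 15+7 = 22
ES_Database migration = 22; EF_Database migration = 22+6 = 28
ES_Unit tests = max(EF_API spec=12, EF_Database migration=28) = 28; EF_Unit tests = 28+11 = 39
ES_Integration tests = max(EF_Architecture design=12, EF_Frontend dev=22) = 22; EF_Integration tests = 22+6 = 28
ES_Code review = max(EF_API spec=12, EF_Backend dev=23, EF_Unit tests=39, EF_Integration tests=28) = 39; EF_Code review = 39+10 = 49
Expected project duration μ = 49 days. Critical path: Requirements → Frontend dev → Database migration → Unit tests → Code review.

Variance along critical path = 2.778 + 7.111 + 5.444 + 11.111 + 0.111 = 26.556; σ = √26.556 = 5.153 days.
Z = (59 − 49) / 5.153 = 1.941
P(T ≤ 59) = Φ(1.941) ≈ 0.974

0.974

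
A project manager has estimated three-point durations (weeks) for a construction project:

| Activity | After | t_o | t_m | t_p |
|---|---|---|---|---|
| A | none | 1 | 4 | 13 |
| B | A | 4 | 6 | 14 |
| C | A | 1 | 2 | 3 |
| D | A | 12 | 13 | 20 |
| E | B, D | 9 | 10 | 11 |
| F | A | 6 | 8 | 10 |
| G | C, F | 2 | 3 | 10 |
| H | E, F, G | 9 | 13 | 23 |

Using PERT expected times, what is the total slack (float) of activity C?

18 weeks

te_A = (1 + 4·4 + 13)/6 = 30/6 = 5
te_B = (4 + 4·6 + 14)/6 = 42/6 = 7
te_C = (1 + 4·2 + 3)/6 = 12/6 = 2
te_D = (12 + 4·13 + 20)/6 = 84/6 = 14
te_E = (9 + 4·10 + 11)/6 = 60/6 = 10
te_F = (6 + 4·8 + 10)/6 = 48/6 = 8
te_G = (2 + 4·3 + 10)/6 = 24/6 = 4
te_H = (9 + 4·13 + 23)/6 = 84/6 = 14

Forward pass:
ES_A = 0; EF_A = 5
ES_B = 5; EF_B = 5+7 = 12
ES_C = 5; EF_C = 5+2 = 7
ES_D = 5; EF_D = 5+14 = 19
ES_E = max(EF_B=12, EF_D=19) = 19; EF_E = 19+10 = 29
ES_F = 5; EF_F = 5+8 = 13
ES_G = max(EF_C=7, EF_F=13) = 13; EF_G = 13+4 = 17
ES_H = max(EF_E=29, EF_F=13, EF_G=17) = 29; EF_H = 29+14 = 43
Expected project duration μ = 43 weeks. Critical path: A → D → E → H.

Backward pass:
LF_H = 43; LS_H = 43−14 = 29
LF_G = LS_H = 29; LS_G = 29−4 = 25
LF_F = min(LS_G=25, LS_H=29) = 25; LS_F = 25−8 = 17
LF_E = LS_H = 29; LS_E = 29−10 = 19
LF_D = LS_E = 19; LS_D = 19−14 = 5
LF_C = LS_G = 25; LS_C = 25−2 = 23
LF_B = LS_E = 19; LS_B = 19−7 = 12
LF_A = min(LS_B=12, LS_C=23, LS_D=5, LS_F=17) = 5; LS_A = 5−5 = 0
Slack_C = LS_C − ES_C = 23 − 5 = 18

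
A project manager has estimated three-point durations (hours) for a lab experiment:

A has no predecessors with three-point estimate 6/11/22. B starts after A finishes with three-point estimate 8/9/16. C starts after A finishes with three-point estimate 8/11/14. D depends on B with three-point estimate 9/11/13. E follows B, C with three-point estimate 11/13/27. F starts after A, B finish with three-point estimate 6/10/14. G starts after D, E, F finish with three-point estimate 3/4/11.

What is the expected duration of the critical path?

43 hours

te_A = (6 + 4·11 + 22)/6 = 72/6 = 12
te_B = (8 + 4·9 + 16)/6 = 60/6 = 10
te_C = (8 + 4·11 + 14)/6 = 66/6 = 11
te_D = (9 + 4·11 + 13)/6 = 66/6 = 11
te_E = (11 + 4·13 + 27)/6 = 90/6 = 15
te_F = (6 + 4·10 + 14)/6 = 60/6 = 10
te_G = (3 + 4·4 + 11)/6 = 30/6 = 5

Forward pass:
ES_A = 0; EF_A = 12
ES_B = 12; EF_B = 12+10 = 22
ES_C = 12; EF_C = 12+11 = 23
ES_D = 22; EF_D = 22+11 = 33
ES_E = max(EF_B=22, EF_C=23) = 23; EF_E = 23+15 = 38
ES_F = max(EF_A=12, EF_B=22) = 22; EF_F = 22+10 = 32
ES_G = max(EF_D=33, EF_E=38, EF_F=32) = 38; EF_G = 38+5 = 43
Expected project duration μ = 43 hours. Critical path: A → C → E → G.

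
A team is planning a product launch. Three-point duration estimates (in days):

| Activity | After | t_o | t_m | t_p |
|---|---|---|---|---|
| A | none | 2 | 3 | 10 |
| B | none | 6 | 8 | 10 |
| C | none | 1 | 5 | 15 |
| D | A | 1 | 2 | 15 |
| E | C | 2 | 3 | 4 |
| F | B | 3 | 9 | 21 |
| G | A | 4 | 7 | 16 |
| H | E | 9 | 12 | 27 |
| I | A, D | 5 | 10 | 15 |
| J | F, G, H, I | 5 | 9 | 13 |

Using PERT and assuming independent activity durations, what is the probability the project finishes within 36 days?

te_A = (2 + 4·3 + 10)/6 = 24/6 = 4; σ²_A = ((10−2)/6)² = 1.778
te_B = (6 + 4·8 + 10)/6 = 48/6 = 8; σ²_B = ((10−6)/6)² = 0.444
te_C = (1 + 4·5 + 15)/6 = 36/6 = 6; σ²_C = ((15−1)/6)² = 5.444
te_D = (1 + 4·2 + 15)/6 = 24/6 = 4; σ²_D = ((15−1)/6)² = 5.444
te_E = (2 + 4·3 + 4)/6 = 18/6 = 3; σ²_E = ((4−2)/6)² = 0.111
te_F = (3 + 4·9 + 21)/6 = 60/6 = 10; σ²_F = ((21−3)/6)² = 9.000
te_G = (4 + 4·7 + 16)/6 = 48/6 = 8; σ²_G = ((16−4)/6)² = 4.000
te_H = (9 + 4·12 + 27)/6 = 84/6 = 14; σ²_H = ((27−9)/6)² = 9.000
te_I = (5 + 4·10 + 15)/6 = 60/6 = 10; σ²_I = ((15−5)/6)² = 2.778
te_J = (5 + 4·9 + 13)/6 = 54/6 = 9; σ²_J = ((13−5)/6)² = 1.778

Forward pass:
ES_A = 0; EF_A = 4
ES_B = 0; EF_B = 8
ES_C = 0; EF_C = 6
ES_D = 4; EF_D = 4+4 = 8
ES_E = 6; EF_E = 6+3 = 9
ES_F = 8; EF_F = 8+10 = 18
ES_G = 4; EF_G = 4+8 = 12
ES_H = 9; EF_H = 9+14 = 23
ES_I = max(EF_A=4, EF_D=8) = 8; EF_I = 8+10 = 18
ES_J = max(EF_F=18, EF_G=12, EF_H=23, EF_I=18) = 23; EF_J = 23+9 = 32
Expected project duration μ = 32 days. Critical path: C → E → H → J.

Variance along critical path = 5.444 + 0.111 + 9.000 + 1.778 = 16.333; σ = √16.333 = 4.041 days.
Z = (36 − 32) / 4.041 = 0.990
P(T ≤ 36) = Φ(0.990) ≈ 0.839

0.839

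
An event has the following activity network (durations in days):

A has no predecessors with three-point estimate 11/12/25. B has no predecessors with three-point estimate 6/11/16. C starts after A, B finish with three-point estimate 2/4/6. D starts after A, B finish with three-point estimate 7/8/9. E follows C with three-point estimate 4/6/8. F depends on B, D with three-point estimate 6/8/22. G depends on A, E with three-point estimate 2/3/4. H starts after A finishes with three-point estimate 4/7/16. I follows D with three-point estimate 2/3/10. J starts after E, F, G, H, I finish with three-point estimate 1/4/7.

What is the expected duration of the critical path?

te_A = (11 + 4·12 + 25)/6 = 84/6 = 14
te_B = (6 + 4·11 + 16)/6 = 66/6 = 11
te_C = (2 + 4·4 + 6)/6 = 24/6 = 4
te_D = (7 + 4·8 + 9)/6 = 48/6 = 8
te_E = (4 + 4·6 + 8)/6 = 36/6 = 6
te_F = (6 + 4·8 + 22)/6 = 60/6 = 10
te_G = (2 + 4·3 + 4)/6 = 18/6 = 3
te_H = (4 + 4·7 + 16)/6 = 48/6 = 8
te_I = (2 + 4·3 + 10)/6 = 24/6 = 4
te_J = (1 + 4·4 + 7)/6 = 24/6 = 4

Forward pass:
ES_A = 0; EF_A = 14
ES_B = 0; EF_B = 11
ES_C = max(EF_A=14, EF_B=11) = 14; EF_C = 14+4 = 18
ES_D = max(EF_A=14, EF_B=11) = 14; EF_D = 14+8 = 22
ES_E = 18; EF_E = 18+6 = 24
ES_F = max(EF_B=11, EF_D=22) = 22; EF_F = 22+10 = 32
ES_G = max(EF_A=14, EF_E=24) = 24; EF_G = 24+3 = 27
ES_H = 14; EF_H = 14+8 = 22
ES_I = 22; EF_I = 22+4 = 26
ES_J = max(EF_E=24, EF_F=32, EF_G=27, EF_H=22, EF_I=26) = 32; EF_J = 32+4 = 36
Expected project duration μ = 36 days. Critical path: A → D → F → J.

36 days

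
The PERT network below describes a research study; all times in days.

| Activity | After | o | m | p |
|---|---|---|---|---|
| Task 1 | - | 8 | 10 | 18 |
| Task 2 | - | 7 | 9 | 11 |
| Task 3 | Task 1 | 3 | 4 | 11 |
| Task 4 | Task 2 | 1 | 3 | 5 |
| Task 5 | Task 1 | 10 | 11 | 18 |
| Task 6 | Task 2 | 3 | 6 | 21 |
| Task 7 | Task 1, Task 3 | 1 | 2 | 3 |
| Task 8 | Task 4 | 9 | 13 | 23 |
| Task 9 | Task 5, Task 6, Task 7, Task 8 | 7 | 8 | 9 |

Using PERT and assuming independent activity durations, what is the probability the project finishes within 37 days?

te_Task 1 = (8 + 4·10 + 18)/6 = 66/6 = 11; σ²_Task 1 = ((18−8)/6)² = 2.778
te_Task 2 = (7 + 4·9 + 11)/6 = 54/6 = 9; σ²_Task 2 = ((11−7)/6)² = 0.444
te_Task 3 = (3 + 4·4 + 11)/6 = 30/6 = 5; σ²_Task 3 = ((11−3)/6)² = 1.778
te_Task 4 = (1 + 4·3 + 5)/6 = 18/6 = 3; σ²_Task 4 = ((5−1)/6)² = 0.444
te_Task 5 = (10 + 4·11 + 18)/6 = 72/6 = 12; σ²_Task 5 = ((18−10)/6)² = 1.778
te_Task 6 = (3 + 4·6 + 21)/6 = 48/6 = 8; σ²_Task 6 = ((21−3)/6)² = 9.000
te_Task 7 = (1 + 4·2 + 3)/6 = 12/6 = 2; σ²_Task 7 = ((3−1)/6)² = 0.111
te_Task 8 = (9 + 4·13 + 23)/6 = 84/6 = 14; σ²_Task 8 = ((23−9)/6)² = 5.444
te_Task 9 = (7 + 4·8 + 9)/6 = 48/6 = 8; σ²_Task 9 = ((9−7)/6)² = 0.111

Forward pass:
ES_Task 1 = 0; EF_Task 1 = 11
ES_Task 2 = 0; EF_Task 2 = 9
ES_Task 3 = 11; EF_Task 3 = 11+5 = 16
ES_Task 4 = 9; EF_Task 4 = 9+3 = 12
ES_Task 5 = 11; EF_Task 5 = 11+12 = 23
ES_Task 6 = 9; EF_Task 6 = 9+8 = 17
ES_Task 7 = max(EF_Task 1=11, EF_Task 3=16) = 16; EF_Task 7 = 16+2 = 18
ES_Task 8 = 12; EF_Task 8 = 12+14 = 26
ES_Task 9 = max(EF_Task 5=23, EF_Task 6=17, EF_Task 7=18, EF_Task 8=26) = 26; EF_Task 9 = 26+8 = 34
Expected project duration μ = 34 days. Critical path: Task 2 → Task 4 → Task 8 → Task 9.

Variance along critical path = 0.444 + 0.444 + 5.444 + 0.111 = 6.444; σ = √6.444 = 2.539 days.
Z = (37 − 34) / 2.539 = 1.182
P(T ≤ 37) = Φ(1.182) ≈ 0.881

0.881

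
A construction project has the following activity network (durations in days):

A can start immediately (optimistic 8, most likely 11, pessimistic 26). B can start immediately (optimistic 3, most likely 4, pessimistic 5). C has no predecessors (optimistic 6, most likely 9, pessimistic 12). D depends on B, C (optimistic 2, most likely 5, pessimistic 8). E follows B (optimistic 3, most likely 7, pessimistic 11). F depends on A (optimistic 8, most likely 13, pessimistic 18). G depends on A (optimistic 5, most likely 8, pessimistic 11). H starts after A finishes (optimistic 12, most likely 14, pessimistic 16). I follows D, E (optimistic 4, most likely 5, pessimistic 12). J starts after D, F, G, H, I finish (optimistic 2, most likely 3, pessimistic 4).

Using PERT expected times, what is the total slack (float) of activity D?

7 days

te_A = (8 + 4·11 + 26)/6 = 78/6 = 13
te_B = (3 + 4·4 + 5)/6 = 24/6 = 4
te_C = (6 + 4·9 + 12)/6 = 54/6 = 9
te_D = (2 + 4·5 + 8)/6 = 30/6 = 5
te_E = (3 + 4·7 + 11)/6 = 42/6 = 7
te_F = (8 + 4·13 + 18)/6 = 78/6 = 13
te_G = (5 + 4·8 + 11)/6 = 48/6 = 8
te_H = (12 + 4·14 + 16)/6 = 84/6 = 14
te_I = (4 + 4·5 + 12)/6 = 36/6 = 6
te_J = (2 + 4·3 + 4)/6 = 18/6 = 3

Forward pass:
ES_A = 0; EF_A = 13
ES_B = 0; EF_B = 4
ES_C = 0; EF_C = 9
ES_D = max(EF_B=4, EF_C=9) = 9; EF_D = 9+5 = 14
ES_E = 4; EF_E = 4+7 = 11
ES_F = 13; EF_F = 13+13 = 26
ES_G = 13; EF_G = 13+8 = 21
ES_H = 13; EF_H = 13+14 = 27
ES_I = max(EF_D=14, EF_E=11) = 14; EF_I = 14+6 = 20
ES_J = max(EF_D=14, EF_F=26, EF_G=21, EF_H=27, EF_I=20) = 27; EF_J = 27+3 = 30
Expected project duration μ = 30 days. Critical path: A → H → J.

Backward pass:
LF_J = 30; LS_J = 30−3 = 27
LF_I = LS_J = 27; LS_I = 27−6 = 21
LF_H = LS_J = 27; LS_H = 27−14 = 13
LF_G = LS_J = 27; LS_G = 27−8 = 19
LF_F = LS_J = 27; LS_F = 27−13 = 14
LF_E = LS_I = 21; LS_E = 21−7 = 14
LF_D = min(LS_I=21, LS_J=27) = 21; LS_D = 21−5 = 16
LF_C = LS_D = 16; LS_C = 16−9 = 7
LF_B = min(LS_D=16, LS_E=14) = 14; LS_B = 14−4 = 10
LF_A = min(LS_F=14, LS_G=19, LS_H=13) = 13; LS_A = 13−13 = 0
Slack_D = LS_D − ES_D = 16 − 9 = 7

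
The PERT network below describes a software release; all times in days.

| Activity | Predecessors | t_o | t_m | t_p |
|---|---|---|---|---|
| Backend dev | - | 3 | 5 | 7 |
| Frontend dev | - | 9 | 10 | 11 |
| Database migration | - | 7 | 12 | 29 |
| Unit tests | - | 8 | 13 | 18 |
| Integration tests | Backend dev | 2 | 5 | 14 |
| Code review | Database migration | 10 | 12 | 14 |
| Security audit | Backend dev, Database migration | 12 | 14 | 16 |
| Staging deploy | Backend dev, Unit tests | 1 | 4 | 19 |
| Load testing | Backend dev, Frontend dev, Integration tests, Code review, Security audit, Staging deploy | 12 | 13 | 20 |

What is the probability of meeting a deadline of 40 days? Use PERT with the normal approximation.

te_Backend dev = (3 + 4·5 + 7)/6 = 30/6 = 5; σ²_Backend dev = ((7−3)/6)² = 0.444
te_Frontend dev = (9 + 4·10 + 11)/6 = 60/6 = 10; σ²_Frontend dev = ((11−9)/6)² = 0.111
te_Database migration = (7 + 4·12 + 29)/6 = 84/6 = 14; σ²_Database migration = ((29−7)/6)² = 13.444
te_Unit tests = (8 + 4·13 + 18)/6 = 78/6 = 13; σ²_Unit tests = ((18−8)/6)² = 2.778
te_Integration tests = (2 + 4·5 + 14)/6 = 36/6 = 6; σ²_Integration tests = ((14−2)/6)² = 4.000
te_Code review = (10 + 4·12 + 14)/6 = 72/6 = 12; σ²_Code review = ((14−10)/6)² = 0.444
te_Security audit = (12 + 4·14 + 16)/6 = 84/6 = 14; σ²_Security audit = ((16−12)/6)² = 0.444
te_Staging deploy = (1 + 4·4 + 19)/6 = 36/6 = 6; σ²_Staging deploy = ((19−1)/6)² = 9.000
te_Load testing = (12 + 4·13 + 20)/6 = 84/6 = 14; σ²_Load testing = ((20−12)/6)² = 1.778

Forward pass:
ES_Backend dev = 0; EF_Backend dev = 5
ES_Frontend dev = 0; EF_Frontend dev = 10
ES_Database migration = 0; EF_Database migration = 14
ES_Unit tests = 0; EF_Unit tests = 13
ES_Integration tests = 5; EF_Integration tests = 5+6 = 11
ES_Code review = 14; EF_Code review = 14+12 = 26
ES_Security audit = max(EF_Backend dev=5, EF_Database migration=14) = 14; EF_Security audit = 14+14 = 28
ES_Staging deploy = max(EF_Backend dev=5, EF_Unit tests=13) = 13; EF_Staging deploy = 13+6 = 19
ES_Load testing = max(EF_Backend dev=5, EF_Frontend dev=10, EF_Integration tests=11, EF_Code review=26, EF_Security audit=28, EF_Staging deploy=19) = 28; EF_Load testing = 28+14 = 42
Expected project duration μ = 42 days. Critical path: Database migration → Security audit → Load testing.

Variance along critical path = 13.444 + 0.444 + 1.778 = 15.667; σ = √15.667 = 3.958 days.
Z = (40 − 42) / 3.958 = -0.505
P(T ≤ 40) = Φ(-0.505) ≈ 0.307

0.307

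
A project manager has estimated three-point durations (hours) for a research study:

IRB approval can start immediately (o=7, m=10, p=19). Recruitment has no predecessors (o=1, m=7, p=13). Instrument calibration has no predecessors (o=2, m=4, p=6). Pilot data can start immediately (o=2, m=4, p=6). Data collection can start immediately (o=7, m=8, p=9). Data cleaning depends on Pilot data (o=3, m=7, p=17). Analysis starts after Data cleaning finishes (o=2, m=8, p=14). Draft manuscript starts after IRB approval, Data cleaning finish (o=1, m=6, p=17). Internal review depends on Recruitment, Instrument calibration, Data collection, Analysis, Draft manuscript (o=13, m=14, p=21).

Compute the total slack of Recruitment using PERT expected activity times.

te_IRB approval = (7 + 4·10 + 19)/6 = 66/6 = 11
te_Recruitment = (1 + 4·7 + 13)/6 = 42/6 = 7
te_Instrument calibration = (2 + 4·4 + 6)/6 = 24/6 = 4
te_Pilot data = (2 + 4·4 + 6)/6 = 24/6 = 4
te_Data collection = (7 + 4·8 + 9)/6 = 48/6 = 8
te_Data cleaning = (3 + 4·7 + 17)/6 = 48/6 = 8
te_Analysis = (2 + 4·8 + 14)/6 = 48/6 = 8
te_Draft manuscript = (1 + 4·6 + 17)/6 = 42/6 = 7
te_Internal review = (13 + 4·14 + 21)/6 = 90/6 = 15

Forward pass:
ES_IRB approval = 0; EF_IRB approval = 11
ES_Recruitment = 0; EF_Recruitment = 7
ES_Instrument calibration = 0; EF_Instrument calibration = 4
ES_Pilot data = 0; EF_Pilot data = 4
ES_Data collection = 0; EF_Data collection = 8
ES_Data cleaning = 4; EF_Data cleaning = 4+8 = 12
ES_Analysis = 12; EF_Analysis = 12+8 = 20
ES_Draft manuscript = max(EF_IRB approval=11, EF_Data cleaning=12) = 12; EF_Draft manuscript = 12+7 = 19
ES_Internal review = max(EF_Recruitment=7, EF_Instrument calibration=4, EF_Data collection=8, EF_Analysis=20, EF_Draft manuscript=19) = 20; EF_Internal review = 20+15 = 35
Expected project duration μ = 35 hours. Critical path: Pilot data → Data cleaning → Analysis → Internal review.

Backward pass:
LF_Internal review = 35; LS_Internal review = 35−15 = 20
LF_Draft manuscript = LS_Internal review = 20; LS_Draft manuscript = 20−7 = 13
LF_Analysis = LS_Internal review = 20; LS_Analysis = 20−8 = 12
LF_Data cleaning = min(LS_Analysis=12, LS_Draft manuscript=13) = 12; LS_Data cleaning = 12−8 = 4
LF_Data collection = LS_Internal review = 20; LS_Data collection = 20−8 = 12
LF_Pilot data = LS_Data cleaning = 4; LS_Pilot data = 4−4 = 0
LF_Instrument calibration = LS_Internal review = 20; LS_Instrument calibration = 20−4 = 16
LF_Recruitment = LS_Internal review = 20; LS_Recruitment = 20−7 = 13
LF_IRB approval = LS_Draft manuscript = 13; LS_IRB approval = 13−11 = 2
Slack_Recruitment = LS_Recruitment − ES_Recruitment = 13 − 0 = 13

13 hours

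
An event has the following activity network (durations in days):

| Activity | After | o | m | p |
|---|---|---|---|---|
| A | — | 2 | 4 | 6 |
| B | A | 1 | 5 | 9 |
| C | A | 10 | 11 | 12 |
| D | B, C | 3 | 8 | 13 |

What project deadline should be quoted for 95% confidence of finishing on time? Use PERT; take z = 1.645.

26.0 days

te_A = (2 + 4·4 + 6)/6 = 24/6 = 4; σ²_A = ((6−2)/6)² = 0.444
te_B = (1 + 4·5 + 9)/6 = 30/6 = 5; σ²_B = ((9−1)/6)² = 1.778
te_C = (10 + 4·11 + 12)/6 = 66/6 = 11; σ²_C = ((12−10)/6)² = 0.111
te_D = (3 + 4·8 + 13)/6 = 48/6 = 8; σ²_D = ((13−3)/6)² = 2.778

Forward pass:
ES_A = 0; EF_A = 4
ES_B = 4; EF_B = 4+5 = 9
ES_C = 4; EF_C = 4+11 = 15
ES_D = max(EF_B=9, EF_C=15) = 15; EF_D = 15+8 = 23
Expected project duration μ = 23 days. Critical path: A → C → D.

Variance along critical path = 0.444 + 0.111 + 2.778 = 3.333; σ = 1.826 days.
D = μ + z·σ = 23 + 1.645·1.826 = 26.0 days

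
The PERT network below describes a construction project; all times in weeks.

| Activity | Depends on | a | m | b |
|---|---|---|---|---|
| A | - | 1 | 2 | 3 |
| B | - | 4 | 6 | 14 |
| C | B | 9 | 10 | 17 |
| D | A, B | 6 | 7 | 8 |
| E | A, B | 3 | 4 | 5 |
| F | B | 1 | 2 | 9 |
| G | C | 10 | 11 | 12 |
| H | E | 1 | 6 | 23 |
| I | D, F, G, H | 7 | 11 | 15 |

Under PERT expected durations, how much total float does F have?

te_A = (1 + 4·2 + 3)/6 = 12/6 = 2
te_B = (4 + 4·6 + 14)/6 = 42/6 = 7
te_C = (9 + 4·10 + 17)/6 = 66/6 = 11
te_D = (6 + 4·7 + 8)/6 = 42/6 = 7
te_E = (3 + 4·4 + 5)/6 = 24/6 = 4
te_F = (1 + 4·2 + 9)/6 = 18/6 = 3
te_G = (10 + 4·11 + 12)/6 = 66/6 = 11
te_H = (1 + 4·6 + 23)/6 = 48/6 = 8
te_I = (7 + 4·11 + 15)/6 = 66/6 = 11

Forward pass:
ES_A = 0; EF_A = 2
ES_B = 0; EF_B = 7
ES_C = 7; EF_C = 7+11 = 18
ES_D = max(EF_A=2, EF_B=7) = 7; EF_D = 7+7 = 14
ES_E = max(EF_A=2, EF_B=7) = 7; EF_E = 7+4 = 11
ES_F = 7; EF_F = 7+3 = 10
ES_G = 18; EF_G = 18+11 = 29
ES_H = 11; EF_H = 11+8 = 19
ES_I = max(EF_D=14, EF_F=10, EF_G=29, EF_H=19) = 29; EF_I = 29+11 = 40
Expected project duration μ = 40 weeks. Critical path: B → C → G → I.

Backward pass:
LF_I = 40; LS_I = 40−11 = 29
LF_H = LS_I = 29; LS_H = 29−8 = 21
LF_G = LS_I = 29; LS_G = 29−11 = 18
LF_F = LS_I = 29; LS_F = 29−3 = 26
LF_E = LS_H = 21; LS_E = 21−4 = 17
LF_D = LS_I = 29; LS_D = 29−7 = 22
LF_C = LS_G = 18; LS_C = 18−11 = 7
LF_B = min(LS_C=7, LS_D=22, LS_E=17, LS_F=26) = 7; LS_B = 7−7 = 0
LF_A = min(LS_D=22, LS_E=17) = 17; LS_A = 17−2 = 15
Slack_F = LS_F − ES_F = 26 − 7 = 19

19 weeks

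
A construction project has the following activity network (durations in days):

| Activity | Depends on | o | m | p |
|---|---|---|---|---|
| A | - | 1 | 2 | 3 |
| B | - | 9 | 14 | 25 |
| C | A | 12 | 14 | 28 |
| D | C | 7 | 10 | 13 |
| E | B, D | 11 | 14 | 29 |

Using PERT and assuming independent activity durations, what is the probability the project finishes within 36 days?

0.027

te_A = (1 + 4·2 + 3)/6 = 12/6 = 2; σ²_A = ((3−1)/6)² = 0.111
te_B = (9 + 4·14 + 25)/6 = 90/6 = 15; σ²_B = ((25−9)/6)² = 7.111
te_C = (12 + 4·14 + 28)/6 = 96/6 = 16; σ²_C = ((28−12)/6)² = 7.111
te_D = (7 + 4·10 + 13)/6 = 60/6 = 10; σ²_D = ((13−7)/6)² = 1.000
te_E = (11 + 4·14 + 29)/6 = 96/6 = 16; σ²_E = ((29−11)/6)² = 9.000

Forward pass:
ES_A = 0; EF_A = 2
ES_B = 0; EF_B = 15
ES_C = 2; EF_C = 2+16 = 18
ES_D = 18; EF_D = 18+10 = 28
ES_E = max(EF_B=15, EF_D=28) = 28; EF_E = 28+16 = 44
Expected project duration μ = 44 days. Critical path: A → C → D → E.

Variance along critical path = 0.111 + 7.111 + 1.000 + 9.000 = 17.222; σ = √17.222 = 4.150 days.
Z = (36 − 44) / 4.150 = -1.928
P(T ≤ 36) = Φ(-1.928) ≈ 0.027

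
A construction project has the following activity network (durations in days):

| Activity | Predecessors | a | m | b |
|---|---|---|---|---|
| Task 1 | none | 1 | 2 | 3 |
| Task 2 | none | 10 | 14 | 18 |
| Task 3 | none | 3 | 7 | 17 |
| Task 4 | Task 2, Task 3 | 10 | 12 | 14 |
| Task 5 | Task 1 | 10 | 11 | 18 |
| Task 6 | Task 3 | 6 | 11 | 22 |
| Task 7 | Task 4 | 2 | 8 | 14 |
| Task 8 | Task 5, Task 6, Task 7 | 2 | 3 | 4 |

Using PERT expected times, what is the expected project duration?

37 days

te_Task 1 = (1 + 4·2 + 3)/6 = 12/6 = 2
te_Task 2 = (10 + 4·14 + 18)/6 = 84/6 = 14
te_Task 3 = (3 + 4·7 + 17)/6 = 48/6 = 8
te_Task 4 = (10 + 4·12 + 14)/6 = 72/6 = 12
te_Task 5 = (10 + 4·11 + 18)/6 = 72/6 = 12
te_Task 6 = (6 + 4·11 + 22)/6 = 72/6 = 12
te_Task 7 = (2 + 4·8 + 14)/6 = 48/6 = 8
te_Task 8 = (2 + 4·3 + 4)/6 = 18/6 = 3

Forward pass:
ES_Task 1 = 0; EF_Task 1 = 2
ES_Task 2 = 0; EF_Task 2 = 14
ES_Task 3 = 0; EF_Task 3 = 8
ES_Task 4 = max(EF_Task 2=14, EF_Task 3=8) = 14; EF_Task 4 = 14+12 = 26
ES_Task 5 = 2; EF_Task 5 = 2+12 = 14
ES_Task 6 = 8; EF_Task 6 = 8+12 = 20
ES_Task 7 = 26; EF_Task 7 = 26+8 = 34
ES_Task 8 = max(EF_Task 5=14, EF_Task 6=20, EF_Task 7=34) = 34; EF_Task 8 = 34+3 = 37
Expected project duration μ = 37 days. Critical path: Task 2 → Task 4 → Task 7 → Task 8.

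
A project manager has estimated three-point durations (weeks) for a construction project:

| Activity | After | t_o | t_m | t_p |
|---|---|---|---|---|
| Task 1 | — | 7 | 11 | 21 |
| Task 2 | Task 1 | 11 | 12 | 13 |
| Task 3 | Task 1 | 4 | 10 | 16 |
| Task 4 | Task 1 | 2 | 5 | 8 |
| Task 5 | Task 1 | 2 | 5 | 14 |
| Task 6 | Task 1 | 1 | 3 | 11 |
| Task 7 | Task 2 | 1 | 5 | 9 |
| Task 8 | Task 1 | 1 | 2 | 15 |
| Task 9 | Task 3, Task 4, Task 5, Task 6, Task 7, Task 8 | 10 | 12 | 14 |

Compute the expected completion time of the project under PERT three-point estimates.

te_Task 1 = (7 + 4·11 + 21)/6 = 72/6 = 12
te_Task 2 = (11 + 4·12 + 13)/6 = 72/6 = 12
te_Task 3 = (4 + 4·10 + 16)/6 = 60/6 = 10
te_Task 4 = (2 + 4·5 + 8)/6 = 30/6 = 5
te_Task 5 = (2 + 4·5 + 14)/6 = 36/6 = 6
te_Task 6 = (1 + 4·3 + 11)/6 = 24/6 = 4
te_Task 7 = (1 + 4·5 + 9)/6 = 30/6 = 5
te_Task 8 = (1 + 4·2 + 15)/6 = 24/6 = 4
te_Task 9 = (10 + 4·12 + 14)/6 = 72/6 = 12

Forward pass:
ES_Task 1 = 0; EF_Task 1 = 12
ES_Task 2 = 12; EF_Task 2 = 12+12 = 24
ES_Task 3 = 12; EF_Task 3 = 12+10 = 22
ES_Task 4 = 12; EF_Task 4 = 12+5 = 17
ES_Task 5 = 12; EF_Task 5 = 12+6 = 18
ES_Task 6 = 12; EF_Task 6 = 12+4 = 16
ES_Task 7 = 24; EF_Task 7 = 24+5 = 29
ES_Task 8 = 12; EF_Task 8 = 12+4 = 16
ES_Task 9 = max(EF_Task 3=22, EF_Task 4=17, EF_Task 5=18, EF_Task 6=16, EF_Task 7=29, EF_Task 8=16) = 29; EF_Task 9 = 29+12 = 41
Expected project duration μ = 41 weeks. Critical path: Task 1 → Task 2 → Task 7 → Task 9.

41 weeks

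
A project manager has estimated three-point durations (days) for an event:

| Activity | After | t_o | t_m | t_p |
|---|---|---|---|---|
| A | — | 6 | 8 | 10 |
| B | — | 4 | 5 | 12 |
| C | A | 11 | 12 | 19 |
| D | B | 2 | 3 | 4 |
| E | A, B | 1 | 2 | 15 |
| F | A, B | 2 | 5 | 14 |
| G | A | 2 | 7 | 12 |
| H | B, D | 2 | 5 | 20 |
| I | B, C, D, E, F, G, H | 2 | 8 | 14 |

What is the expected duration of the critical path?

29 days

te_A = (6 + 4·8 + 10)/6 = 48/6 = 8
te_B = (4 + 4·5 + 12)/6 = 36/6 = 6
te_C = (11 + 4·12 + 19)/6 = 78/6 = 13
te_D = (2 + 4·3 + 4)/6 = 18/6 = 3
te_E = (1 + 4·2 + 15)/6 = 24/6 = 4
te_F = (2 + 4·5 + 14)/6 = 36/6 = 6
te_G = (2 + 4·7 + 12)/6 = 42/6 = 7
te_H = (2 + 4·5 + 20)/6 = 42/6 = 7
te_I = (2 + 4·8 + 14)/6 = 48/6 = 8

Forward pass:
ES_A = 0; EF_A = 8
ES_B = 0; EF_B = 6
ES_C = 8; EF_C = 8+13 = 21
ES_D = 6; EF_D = 6+3 = 9
ES_E = max(EF_A=8, EF_B=6) = 8; EF_E = 8+4 = 12
ES_F = max(EF_A=8, EF_B=6) = 8; EF_F = 8+6 = 14
ES_G = 8; EF_G = 8+7 = 15
ES_H = max(EF_B=6, EF_D=9) = 9; EF_H = 9+7 = 16
ES_I = max(EF_B=6, EF_C=21, EF_D=9, EF_E=12, EF_F=14, EF_G=15, EF_H=16) = 21; EF_I = 21+8 = 29
Expected project duration μ = 29 days. Critical path: A → C → I.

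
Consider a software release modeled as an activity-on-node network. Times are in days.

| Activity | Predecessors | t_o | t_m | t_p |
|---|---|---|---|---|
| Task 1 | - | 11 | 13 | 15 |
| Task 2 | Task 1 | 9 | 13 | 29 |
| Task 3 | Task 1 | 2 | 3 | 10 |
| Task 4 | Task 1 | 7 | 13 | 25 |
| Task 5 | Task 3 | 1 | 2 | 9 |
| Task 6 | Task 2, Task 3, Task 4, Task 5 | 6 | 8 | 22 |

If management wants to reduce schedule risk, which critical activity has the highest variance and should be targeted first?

Task 2

te_Task 1 = (11 + 4·13 + 15)/6 = 78/6 = 13; σ²_Task 1 = ((15−11)/6)² = 0.444
te_Task 2 = (9 + 4·13 + 29)/6 = 90/6 = 15; σ²_Task 2 = ((29−9)/6)² = 11.111
te_Task 3 = (2 + 4·3 + 10)/6 = 24/6 = 4; σ²_Task 3 = ((10−2)/6)² = 1.778
te_Task 4 = (7 + 4·13 + 25)/6 = 84/6 = 14; σ²_Task 4 = ((25−7)/6)² = 9.000
te_Task 5 = (1 + 4·2 + 9)/6 = 18/6 = 3; σ²_Task 5 = ((9−1)/6)² = 1.778
te_Task 6 = (6 + 4·8 + 22)/6 = 60/6 = 10; σ²_Task 6 = ((22−6)/6)² = 7.111

Forward pass:
ES_Task 1 = 0; EF_Task 1 = 13
ES_Task 2 = 13; EF_Task 2 = 13+15 = 28
ES_Task 3 = 13; EF_Task 3 = 13+4 = 17
ES_Task 4 = 13; EF_Task 4 = 13+14 = 27
ES_Task 5 = 17; EF_Task 5 = 17+3 = 20
ES_Task 6 = max(EF_Task 2=28, EF_Task 3=17, EF_Task 4=27, EF_Task 5=20) = 28; EF_Task 6 = 28+10 = 38
Expected project duration μ = 38 days. Critical path: Task 1 → Task 2 → Task 6.

Variances on critical path: σ²_Task 1=0.444, σ²_Task 2=11.111, σ²_Task 6=7.111.
Largest is σ²_Task 2 = 11.111.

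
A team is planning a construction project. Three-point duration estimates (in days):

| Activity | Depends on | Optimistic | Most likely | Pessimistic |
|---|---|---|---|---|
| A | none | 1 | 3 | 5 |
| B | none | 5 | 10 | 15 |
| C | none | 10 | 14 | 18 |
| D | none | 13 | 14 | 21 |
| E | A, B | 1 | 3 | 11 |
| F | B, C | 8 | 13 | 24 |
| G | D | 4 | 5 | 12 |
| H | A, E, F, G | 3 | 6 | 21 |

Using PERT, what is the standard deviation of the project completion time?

4.23 days

te_A = (1 + 4·3 + 5)/6 = 18/6 = 3; σ²_A = ((5−1)/6)² = 0.444
te_B = (5 + 4·10 + 15)/6 = 60/6 = 10; σ²_B = ((15−5)/6)² = 2.778
te_C = (10 + 4·14 + 18)/6 = 84/6 = 14; σ²_C = ((18−10)/6)² = 1.778
te_D = (13 + 4·14 + 21)/6 = 90/6 = 15; σ²_D = ((21−13)/6)² = 1.778
te_E = (1 + 4·3 + 11)/6 = 24/6 = 4; σ²_E = ((11−1)/6)² = 2.778
te_F = (8 + 4·13 + 24)/6 = 84/6 = 14; σ²_F = ((24−8)/6)² = 7.111
te_G = (4 + 4·5 + 12)/6 = 36/6 = 6; σ²_G = ((12−4)/6)² = 1.778
te_H = (3 + 4·6 + 21)/6 = 48/6 = 8; σ²_H = ((21−3)/6)² = 9.000

Forward pass:
ES_A = 0; EF_A = 3
ES_B = 0; EF_B = 10
ES_C = 0; EF_C = 14
ES_D = 0; EF_D = 15
ES_E = max(EF_A=3, EF_B=10) = 10; EF_E = 10+4 = 14
ES_F = max(EF_B=10, EF_C=14) = 14; EF_F = 14+14 = 28
ES_G = 15; EF_G = 15+6 = 21
ES_H = max(EF_A=3, EF_E=14, EF_F=28, EF_G=21) = 28; EF_H = 28+8 = 36
Expected project duration μ = 36 days. Critical path: C → F → H.

Variance along critical path = 1.778 + 7.111 + 9.000 = 17.889
σ = √17.889 = 4.230 days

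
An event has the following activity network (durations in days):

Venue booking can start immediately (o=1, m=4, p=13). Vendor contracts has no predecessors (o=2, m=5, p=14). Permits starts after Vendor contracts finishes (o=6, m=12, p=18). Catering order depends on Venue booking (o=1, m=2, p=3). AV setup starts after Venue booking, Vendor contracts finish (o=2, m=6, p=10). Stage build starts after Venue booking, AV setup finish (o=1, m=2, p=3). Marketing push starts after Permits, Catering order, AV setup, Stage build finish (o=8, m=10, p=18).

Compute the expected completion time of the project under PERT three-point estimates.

29 days

te_Venue booking = (1 + 4·4 + 13)/6 = 30/6 = 5
te_Vendor contracts = (2 + 4·5 + 14)/6 = 36/6 = 6
te_Permits = (6 + 4·12 + 18)/6 = 72/6 = 12
te_Catering order = (1 + 4·2 + 3)/6 = 12/6 = 2
te_AV setup = (2 + 4·6 + 10)/6 = 36/6 = 6
te_Stage build = (1 + 4·2 + 3)/6 = 12/6 = 2
te_Marketing push = (8 + 4·10 + 18)/6 = 66/6 = 11

Forward pass:
ES_Venue booking = 0; EF_Venue booking = 5
ES_Vendor contracts = 0; EF_Vendor contracts = 6
ES_Permits = 6; EF_Permits = 6+12 = 18
ES_Catering order = 5; EF_Catering order = 5+2 = 7
ES_AV setup = max(EF_Venue booking=5, EF_Vendor contracts=6) = 6; EF_AV setup = 6+6 = 12
ES_Stage build = max(EF_Venue booking=5, EF_AV setup=12) = 12; EF_Stage build = 12+2 = 14
ES_Marketing push = max(EF_Permits=18, EF_Catering order=7, EF_AV setup=12, EF_Stage build=14) = 18; EF_Marketing push = 18+11 = 29
Expected project duration μ = 29 days. Critical path: Vendor contracts → Permits → Marketing push.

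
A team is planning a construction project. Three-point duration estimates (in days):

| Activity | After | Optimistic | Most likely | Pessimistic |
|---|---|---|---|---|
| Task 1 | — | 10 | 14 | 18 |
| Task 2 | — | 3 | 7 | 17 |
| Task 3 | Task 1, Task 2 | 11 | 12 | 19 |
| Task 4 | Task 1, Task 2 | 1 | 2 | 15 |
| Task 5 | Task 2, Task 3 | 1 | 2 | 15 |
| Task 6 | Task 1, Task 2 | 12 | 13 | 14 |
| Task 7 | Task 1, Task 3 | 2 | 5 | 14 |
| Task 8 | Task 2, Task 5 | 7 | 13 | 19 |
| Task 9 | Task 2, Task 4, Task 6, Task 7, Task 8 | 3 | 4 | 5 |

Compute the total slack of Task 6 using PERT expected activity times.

17 days

te_Task 1 = (10 + 4·14 + 18)/6 = 84/6 = 14
te_Task 2 = (3 + 4·7 + 17)/6 = 48/6 = 8
te_Task 3 = (11 + 4·12 + 19)/6 = 78/6 = 13
te_Task 4 = (1 + 4·2 + 15)/6 = 24/6 = 4
te_Task 5 = (1 + 4·2 + 15)/6 = 24/6 = 4
te_Task 6 = (12 + 4·13 + 14)/6 = 78/6 = 13
te_Task 7 = (2 + 4·5 + 14)/6 = 36/6 = 6
te_Task 8 = (7 + 4·13 + 19)/6 = 78/6 = 13
te_Task 9 = (3 + 4·4 + 5)/6 = 24/6 = 4

Forward pass:
ES_Task 1 = 0; EF_Task 1 = 14
ES_Task 2 = 0; EF_Task 2 = 8
ES_Task 3 = max(EF_Task 1=14, EF_Task 2=8) = 14; EF_Task 3 = 14+13 = 27
ES_Task 4 = max(EF_Task 1=14, EF_Task 2=8) = 14; EF_Task 4 = 14+4 = 18
ES_Task 5 = max(EF_Task 2=8, EF_Task 3=27) = 27; EF_Task 5 = 27+4 = 31
ES_Task 6 = max(EF_Task 1=14, EF_Task 2=8) = 14; EF_Task 6 = 14+13 = 27
ES_Task 7 = max(EF_Task 1=14, EF_Task 3=27) = 27; EF_Task 7 = 27+6 = 33
ES_Task 8 = max(EF_Task 2=8, EF_Task 5=31) = 31; EF_Task 8 = 31+13 = 44
ES_Task 9 = max(EF_Task 2=8, EF_Task 4=18, EF_Task 6=27, EF_Task 7=33, EF_Task 8=44) = 44; EF_Task 9 = 44+4 = 48
Expected project duration μ = 48 days. Critical path: Task 1 → Task 3 → Task 5 → Task 8 → Task 9.

Backward pass:
LF_Task 9 = 48; LS_Task 9 = 48−4 = 44
LF_Task 8 = LS_Task 9 = 44; LS_Task 8 = 44−13 = 31
LF_Task 7 = LS_Task 9 = 44; LS_Task 7 = 44−6 = 38
LF_Task 6 = LS_Task 9 = 44; LS_Task 6 = 44−13 = 31
LF_Task 5 = LS_Task 8 = 31; LS_Task 5 = 31−4 = 27
LF_Task 4 = LS_Task 9 = 44; LS_Task 4 = 44−4 = 40
LF_Task 3 = min(LS_Task 5=27, LS_Task 7=38) = 27; LS_Task 3 = 27−13 = 14
LF_Task 2 = min(LS_Task 3=14, LS_Task 4=40, LS_Task 5=27, LS_Task 6=31, LS_Task 8=31, LS_Task 9=44) = 14; LS_Task 2 = 14−8 = 6
LF_Task 1 = min(LS_Task 3=14, LS_Task 4=40, LS_Task 6=31, LS_Task 7=38) = 14; LS_Task 1 = 14−14 = 0
Slack_Task 6 = LS_Task 6 − ES_Task 6 = 31 − 14 = 17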